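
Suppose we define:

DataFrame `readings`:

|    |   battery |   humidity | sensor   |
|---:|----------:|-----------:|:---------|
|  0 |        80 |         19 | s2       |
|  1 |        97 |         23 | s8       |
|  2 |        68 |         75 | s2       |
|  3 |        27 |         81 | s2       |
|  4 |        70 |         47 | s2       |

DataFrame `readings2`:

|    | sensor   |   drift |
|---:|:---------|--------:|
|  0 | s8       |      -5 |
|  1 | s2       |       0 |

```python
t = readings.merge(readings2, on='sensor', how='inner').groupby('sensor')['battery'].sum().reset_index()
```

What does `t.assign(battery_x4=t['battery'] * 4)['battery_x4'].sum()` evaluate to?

1368

merge on 'sensor' (how='inner') → 5 rows:
   battery  humidity sensor  drift
0       80        19     s2      0
1       97        23     s8     -5
2       68        75     s2      0
3       27        81     s2      0
4       70        47     s2      0
group by sensor, sum of battery:
sensor
s2    245
s8     97
Name: battery, dtype: int64
reset_index():
  sensor  battery
0     s2      245
1     s8       97
add column battery_x4 = t['battery'] * 4:
  sensor  battery  battery_x4
0     s2      245         980
1     s8       97         388
Hence 1368.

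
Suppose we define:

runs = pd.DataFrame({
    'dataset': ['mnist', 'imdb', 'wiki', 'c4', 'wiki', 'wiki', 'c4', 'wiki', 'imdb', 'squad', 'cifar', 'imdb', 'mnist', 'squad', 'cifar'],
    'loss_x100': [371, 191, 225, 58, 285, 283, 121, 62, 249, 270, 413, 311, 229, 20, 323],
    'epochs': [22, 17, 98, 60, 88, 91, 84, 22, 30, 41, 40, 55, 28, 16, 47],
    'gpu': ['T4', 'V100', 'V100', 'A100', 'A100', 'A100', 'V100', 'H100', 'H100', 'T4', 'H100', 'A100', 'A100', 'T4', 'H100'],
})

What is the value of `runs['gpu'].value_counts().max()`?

5

value_counts of gpu:
gpu
A100    5
H100    4
T4      3
V100    3
Name: count, dtype: int64
Then the max of the resulting series: 5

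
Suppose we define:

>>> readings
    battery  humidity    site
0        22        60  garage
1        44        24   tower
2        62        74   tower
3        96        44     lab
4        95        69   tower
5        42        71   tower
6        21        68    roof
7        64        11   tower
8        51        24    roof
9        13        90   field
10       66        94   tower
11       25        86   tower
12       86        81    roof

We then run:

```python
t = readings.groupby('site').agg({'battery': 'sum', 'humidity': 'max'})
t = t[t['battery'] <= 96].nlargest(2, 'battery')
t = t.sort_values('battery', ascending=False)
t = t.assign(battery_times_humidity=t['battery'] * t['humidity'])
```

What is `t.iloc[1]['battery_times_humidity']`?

group by site: sum(battery), max(humidity):
        battery  humidity
site                     
field        13        90
garage       22        60
lab          96        44
roof        158        81
tower       398        94
filter rows where battery <= 96:
        battery  humidity
site                     
field        13        90
garage       22        60
lab          96        44
take 2 rows with largest battery:
        battery  humidity
site                     
lab          96        44
garage       22        60
sort by battery descending:
        battery  humidity
site                     
lab          96        44
garage       22        60
add column battery_times_humidity = t['battery'] * t['humidity']:
        battery  humidity  battery_times_humidity
site                                             
lab          96        44                    4224
garage       22        60                    1320
Reading off the value at position 1, column 'battery_times_humidity', we get 1320.

1320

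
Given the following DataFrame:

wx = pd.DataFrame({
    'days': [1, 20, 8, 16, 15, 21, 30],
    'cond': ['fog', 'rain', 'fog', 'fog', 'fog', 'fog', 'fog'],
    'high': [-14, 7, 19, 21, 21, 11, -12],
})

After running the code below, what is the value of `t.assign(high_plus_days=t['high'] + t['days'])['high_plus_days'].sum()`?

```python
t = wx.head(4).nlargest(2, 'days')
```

64

take first 4 rows:
   days  cond  high
0     1   fog   -14
1    20  rain     7
2     8   fog    19
3    16   fog    21
take 2 rows with largest days:
   days  cond  high
1    20  rain     7
3    16   fog    21
add column high_plus_days = t['high'] + t['days']:
   days  cond  high  high_plus_days
1    20  rain     7              27
3    16   fog    21              37
The sum of column 'high_plus_days' is 64.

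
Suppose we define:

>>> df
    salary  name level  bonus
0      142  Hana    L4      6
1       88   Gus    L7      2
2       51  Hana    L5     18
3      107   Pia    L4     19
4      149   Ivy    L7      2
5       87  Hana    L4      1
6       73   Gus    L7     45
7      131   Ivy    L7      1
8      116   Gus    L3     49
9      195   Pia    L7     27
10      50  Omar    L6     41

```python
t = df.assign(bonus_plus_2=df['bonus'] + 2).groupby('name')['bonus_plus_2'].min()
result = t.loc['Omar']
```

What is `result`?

43

add column bonus_plus_2 = df['bonus'] + 2:
    salary  name level  bonus  bonus_plus_2
0      142  Hana    L4      6             8
1       88   Gus    L7      2             4
2       51  Hana    L5     18            20
3      107   Pia    L4     19            21
4      149   Ivy    L7      2             4
5       87  Hana    L4      1             3
6       73   Gus    L7     45            47
7      131   Ivy    L7      1             3
8      116   Gus    L3     49            51
9      195   Pia    L7     27            29
10      50  Omar    L6     41            43
group by name, min of bonus_plus_2:
name
Gus      4
Hana     3
Ivy      3
Omar    43
Pia     21
Name: bonus_plus_2, dtype: int64
Finally, value at index 'Omar' = 43.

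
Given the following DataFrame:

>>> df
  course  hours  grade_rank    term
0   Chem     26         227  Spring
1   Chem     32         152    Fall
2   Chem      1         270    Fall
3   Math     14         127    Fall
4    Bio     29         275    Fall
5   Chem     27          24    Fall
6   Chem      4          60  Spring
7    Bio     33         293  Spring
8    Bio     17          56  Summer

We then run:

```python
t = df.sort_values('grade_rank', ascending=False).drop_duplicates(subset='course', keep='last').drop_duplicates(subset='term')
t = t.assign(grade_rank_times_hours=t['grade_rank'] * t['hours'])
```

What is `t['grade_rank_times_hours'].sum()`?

2730

sort by grade_rank descending:
  course  hours  grade_rank    term
7    Bio     33         293  Spring
4    Bio     29         275    Fall
2   Chem      1         270    Fall
0   Chem     26         227  Spring
1   Chem     32         152    Fall
3   Math     14         127    Fall
6   Chem      4          60  Spring
8    Bio     17          56  Summer
5   Chem     27          24    Fall
drop duplicate course (keep=last):
  course  hours  grade_rank    term
3   Math     14         127    Fall
8    Bio     17          56  Summer
5   Chem     27          24    Fall
drop duplicate term (keep=first):
  course  hours  grade_rank    term
3   Math     14         127    Fall
8    Bio     17          56  Summer
add column grade_rank_times_hours = t['grade_rank'] * t['hours']:
  course  hours  grade_rank    term  grade_rank_times_hours
3   Math     14         127    Fall                    1778
8    Bio     17          56  Summer                     952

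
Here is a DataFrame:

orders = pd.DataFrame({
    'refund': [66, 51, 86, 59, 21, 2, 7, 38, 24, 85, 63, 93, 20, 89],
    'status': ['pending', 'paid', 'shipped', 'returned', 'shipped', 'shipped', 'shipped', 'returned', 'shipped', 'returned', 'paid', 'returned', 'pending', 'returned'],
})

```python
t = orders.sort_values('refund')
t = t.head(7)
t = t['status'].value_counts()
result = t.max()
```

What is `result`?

4

sort by refund:
    refund    status
5        2   shipped
6        7   shipped
12      20   pending
4       21   shipped
8       24   shipped
7       38  returned
1       51      paid
3       59  returned
10      63      paid
0       66   pending
9       85  returned
2       86   shipped
13      89  returned
11      93  returned
take first 7 rows:
    refund    status
5        2   shipped
6        7   shipped
12      20   pending
4       21   shipped
8       24   shipped
7       38  returned
1       51      paid
value_counts of status:
status
shipped     4
pending     1
returned    1
paid        1
Name: count, dtype: int64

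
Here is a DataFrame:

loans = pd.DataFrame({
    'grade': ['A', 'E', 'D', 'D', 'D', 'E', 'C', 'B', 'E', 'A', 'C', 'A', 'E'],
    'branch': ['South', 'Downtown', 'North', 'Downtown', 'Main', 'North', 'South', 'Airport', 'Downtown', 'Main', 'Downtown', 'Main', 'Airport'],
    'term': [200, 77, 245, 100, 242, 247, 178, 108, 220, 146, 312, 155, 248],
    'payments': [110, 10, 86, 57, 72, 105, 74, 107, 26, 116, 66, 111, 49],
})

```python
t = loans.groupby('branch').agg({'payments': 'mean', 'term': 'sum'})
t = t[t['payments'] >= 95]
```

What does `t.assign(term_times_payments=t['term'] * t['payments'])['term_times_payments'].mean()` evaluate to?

50552.5

group by branch: mean(payments), sum(term):
           payments  term
branch                   
Airport   78.000000   356
Downtown  39.750000   709
Main      99.666667   543
North     95.500000   492
South     92.000000   378
filter rows where payments >= 95:
         payments  term
branch                 
Main    99.666667   543
North   95.500000   492
add column term_times_payments = t['term'] * t['payments']:
         payments  term  term_times_payments
branch                                      
Main    99.666667   543              54119.0
North   95.500000   492              46986.0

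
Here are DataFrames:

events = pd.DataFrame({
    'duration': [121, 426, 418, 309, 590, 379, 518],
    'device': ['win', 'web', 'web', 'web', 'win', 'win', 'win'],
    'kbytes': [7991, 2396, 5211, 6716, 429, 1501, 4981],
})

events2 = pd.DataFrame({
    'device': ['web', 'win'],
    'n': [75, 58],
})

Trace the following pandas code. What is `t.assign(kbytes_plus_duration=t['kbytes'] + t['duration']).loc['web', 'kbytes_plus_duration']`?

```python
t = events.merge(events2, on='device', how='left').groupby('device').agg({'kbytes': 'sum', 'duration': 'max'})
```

merge on 'device' (how='left') → 7 rows:
   duration device  kbytes   n
0       121    win    7991  58
1       426    web    2396  75
2       418    web    5211  75
3       309    web    6716  75
4       590    win     429  58
5       379    win    1501  58
6       518    win    4981  58
group by device: sum(kbytes), max(duration):
        kbytes  duration
device                  
web      14323       426
win      14902       590
add column kbytes_plus_duration = t['kbytes'] + t['duration']:
        kbytes  duration  kbytes_plus_duration
device                                        
web      14323       426                 14749
win      14902       590                 15492
The value at row 'web', column 'kbytes_plus_duration' is 14749.

14749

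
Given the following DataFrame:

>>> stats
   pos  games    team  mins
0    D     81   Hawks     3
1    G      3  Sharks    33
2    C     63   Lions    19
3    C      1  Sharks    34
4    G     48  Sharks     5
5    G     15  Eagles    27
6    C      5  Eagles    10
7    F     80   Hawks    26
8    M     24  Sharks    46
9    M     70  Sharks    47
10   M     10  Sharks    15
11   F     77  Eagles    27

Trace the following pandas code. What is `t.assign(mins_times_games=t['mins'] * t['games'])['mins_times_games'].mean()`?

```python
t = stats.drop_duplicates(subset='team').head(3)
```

513.0

drop duplicate team (keep=first):
  pos  games    team  mins
0   D     81   Hawks     3
1   G      3  Sharks    33
2   C     63   Lions    19
5   G     15  Eagles    27
take first 3 rows:
  pos  games    team  mins
0   D     81   Hawks     3
1   G      3  Sharks    33
2   C     63   Lions    19
add column mins_times_games = t['mins'] * t['games']:
  pos  games    team  mins  mins_times_games
0   D     81   Hawks     3               243
1   G      3  Sharks    33                99
2   C     63   Lions    19              1197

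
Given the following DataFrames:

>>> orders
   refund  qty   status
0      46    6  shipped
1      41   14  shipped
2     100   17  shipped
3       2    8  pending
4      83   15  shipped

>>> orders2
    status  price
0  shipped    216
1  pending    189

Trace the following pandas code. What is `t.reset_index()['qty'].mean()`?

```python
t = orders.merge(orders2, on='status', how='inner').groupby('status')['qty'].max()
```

merge on 'status' (how='inner') → 5 rows:
   refund  qty   status  price
0      46    6  shipped    216
1      41   14  shipped    216
2     100   17  shipped    216
3       2    8  pending    189
4      83   15  shipped    216
group by status, max of qty:
status
pending     8
shipped    17
Name: qty, dtype: int64
reset_index():
    status  qty
0  pending    8
1  shipped   17
Finally, mean of column 'qty' = 12.5.

12.5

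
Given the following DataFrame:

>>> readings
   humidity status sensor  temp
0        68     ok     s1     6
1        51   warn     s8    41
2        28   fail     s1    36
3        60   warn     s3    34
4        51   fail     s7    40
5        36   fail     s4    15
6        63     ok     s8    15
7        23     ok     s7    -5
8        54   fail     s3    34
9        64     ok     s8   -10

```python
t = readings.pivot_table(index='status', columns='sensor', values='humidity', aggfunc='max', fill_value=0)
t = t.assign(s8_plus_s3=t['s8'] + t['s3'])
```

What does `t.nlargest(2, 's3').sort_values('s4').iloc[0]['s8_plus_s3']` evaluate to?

pivot: rows=status, cols=sensor, max(humidity):
sensor  s1  s3  s4  s7  s8
status                    
fail    28  54  36  51   0
ok      68   0   0  23  64
warn     0  60   0   0  51
add column s8_plus_s3 = t['s8'] + t['s3']:
sensor  s1  s3  s4  s7  s8  s8_plus_s3
status                                
fail    28  54  36  51   0          54
ok      68   0   0  23  64          64
warn     0  60   0   0  51         111
take 2 rows with largest s3:
sensor  s1  s3  s4  s7  s8  s8_plus_s3
status                                
warn     0  60   0   0  51         111
fail    28  54  36  51   0          54
sort by s4:
sensor  s1  s3  s4  s7  s8  s8_plus_s3
status                                
warn     0  60   0   0  51         111
fail    28  54  36  51   0          54
Then the value at position 0, column 's8_plus_s3': 111

111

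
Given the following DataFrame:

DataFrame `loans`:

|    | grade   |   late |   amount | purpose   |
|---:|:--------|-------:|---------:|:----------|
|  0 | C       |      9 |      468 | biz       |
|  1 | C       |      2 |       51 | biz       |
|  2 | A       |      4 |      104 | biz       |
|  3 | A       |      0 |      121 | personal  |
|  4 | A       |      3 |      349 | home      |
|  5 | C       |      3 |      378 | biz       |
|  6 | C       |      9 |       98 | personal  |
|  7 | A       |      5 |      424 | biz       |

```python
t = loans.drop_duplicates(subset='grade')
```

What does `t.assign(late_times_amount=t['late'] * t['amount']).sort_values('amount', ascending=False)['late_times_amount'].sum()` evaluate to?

drop duplicate grade (keep=first):
  grade  late  amount purpose
0     C     9     468     biz
2     A     4     104     biz
add column late_times_amount = t['late'] * t['amount']:
  grade  late  amount purpose  late_times_amount
0     C     9     468     biz               4212
2     A     4     104     biz                416
sort by amount descending:
  grade  late  amount purpose  late_times_amount
0     C     9     468     biz               4212
2     A     4     104     biz                416
sum of column 'late_times_amount' → 4628

4628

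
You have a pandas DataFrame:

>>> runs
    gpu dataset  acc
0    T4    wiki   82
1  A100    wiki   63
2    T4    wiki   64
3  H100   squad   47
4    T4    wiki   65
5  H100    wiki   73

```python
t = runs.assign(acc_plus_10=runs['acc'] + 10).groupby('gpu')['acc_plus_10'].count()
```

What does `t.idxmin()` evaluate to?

A100

add column acc_plus_10 = runs['acc'] + 10:
    gpu dataset  acc  acc_plus_10
0    T4    wiki   82           92
1  A100    wiki   63           73
2    T4    wiki   64           74
3  H100   squad   47           57
4    T4    wiki   65           75
5  H100    wiki   73           83
group by gpu, count of acc_plus_10:
gpu
A100    1
H100    2
T4      3
Name: acc_plus_10, dtype: int64
Taking the label with the smallest value gives A100.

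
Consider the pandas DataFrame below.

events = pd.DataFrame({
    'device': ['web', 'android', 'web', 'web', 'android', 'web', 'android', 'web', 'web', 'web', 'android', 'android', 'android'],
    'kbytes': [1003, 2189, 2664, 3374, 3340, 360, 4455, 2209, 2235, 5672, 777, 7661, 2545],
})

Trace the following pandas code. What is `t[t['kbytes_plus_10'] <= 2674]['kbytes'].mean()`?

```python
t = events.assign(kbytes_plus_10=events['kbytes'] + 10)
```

add column kbytes_plus_10 = events['kbytes'] + 10:
     device  kbytes  kbytes_plus_10
0       web    1003            1013
1   android    2189            2199
2       web    2664            2674
3       web    3374            3384
4   android    3340            3350
5       web     360             370
6   android    4455            4465
7       web    2209            2219
8       web    2235            2245
9       web    5672            5682
10  android     777             787
11  android    7661            7671
12  android    2545            2555
filter rows where kbytes_plus_10 <= 2674:
     device  kbytes  kbytes_plus_10
0       web    1003            1013
1   android    2189            2199
2       web    2664            2674
5       web     360             370
7       web    2209            2219
8       web    2235            2245
10  android     777             787
12  android    2545            2555

1747.75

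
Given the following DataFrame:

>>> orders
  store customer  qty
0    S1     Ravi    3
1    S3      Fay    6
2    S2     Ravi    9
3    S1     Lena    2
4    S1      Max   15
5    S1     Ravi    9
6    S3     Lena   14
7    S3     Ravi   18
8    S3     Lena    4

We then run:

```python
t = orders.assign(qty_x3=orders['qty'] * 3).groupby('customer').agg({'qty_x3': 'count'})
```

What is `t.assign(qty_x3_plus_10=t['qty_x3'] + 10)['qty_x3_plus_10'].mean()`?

12.25

add column qty_x3 = orders['qty'] * 3:
  store customer  qty  qty_x3
0    S1     Ravi    3       9
1    S3      Fay    6      18
2    S2     Ravi    9      27
3    S1     Lena    2       6
4    S1      Max   15      45
5    S1     Ravi    9      27
6    S3     Lena   14      42
7    S3     Ravi   18      54
8    S3     Lena    4      12
group by customer, count of qty_x3:
          qty_x3
customer        
Fay            1
Lena           3
Max            1
Ravi           4
add column qty_x3_plus_10 = t['qty_x3'] + 10:
          qty_x3  qty_x3_plus_10
customer                        
Fay            1              11
Lena           3              13
Max            1              11
Ravi           4              14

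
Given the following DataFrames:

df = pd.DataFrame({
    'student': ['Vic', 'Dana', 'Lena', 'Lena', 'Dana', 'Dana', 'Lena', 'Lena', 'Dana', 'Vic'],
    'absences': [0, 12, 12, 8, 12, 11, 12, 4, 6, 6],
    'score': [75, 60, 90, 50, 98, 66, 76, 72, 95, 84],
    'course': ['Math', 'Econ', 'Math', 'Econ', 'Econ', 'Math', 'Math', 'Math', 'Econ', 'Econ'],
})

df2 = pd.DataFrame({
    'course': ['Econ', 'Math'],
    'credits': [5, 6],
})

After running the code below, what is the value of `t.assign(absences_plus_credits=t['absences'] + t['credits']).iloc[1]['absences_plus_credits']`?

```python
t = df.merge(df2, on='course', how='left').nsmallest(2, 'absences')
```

10

merge on 'course' (how='left') → 10 rows:
  student  absences  score course  credits
0     Vic         0     75   Math        6
1    Dana        12     60   Econ        5
2    Lena        12     90   Math        6
3    Lena         8     50   Econ        5
4    Dana        12     98   Econ        5
5    Dana        11     66   Math        6
6    Lena        12     76   Math        6
7    Lena         4     72   Math        6
8    Dana         6     95   Econ        5
9     Vic         6     84   Econ        5
take 2 rows with smallest absences:
  student  absences  score course  credits
0     Vic         0     75   Math        6
7    Lena         4     72   Math        6
add column absences_plus_credits = t['absences'] + t['credits']:
  student  absences  score course  credits  absences_plus_credits
0     Vic         0     75   Math        6                      6
7    Lena         4     72   Math        6                     10
The value at position 1, column 'absences_plus_credits' is 10.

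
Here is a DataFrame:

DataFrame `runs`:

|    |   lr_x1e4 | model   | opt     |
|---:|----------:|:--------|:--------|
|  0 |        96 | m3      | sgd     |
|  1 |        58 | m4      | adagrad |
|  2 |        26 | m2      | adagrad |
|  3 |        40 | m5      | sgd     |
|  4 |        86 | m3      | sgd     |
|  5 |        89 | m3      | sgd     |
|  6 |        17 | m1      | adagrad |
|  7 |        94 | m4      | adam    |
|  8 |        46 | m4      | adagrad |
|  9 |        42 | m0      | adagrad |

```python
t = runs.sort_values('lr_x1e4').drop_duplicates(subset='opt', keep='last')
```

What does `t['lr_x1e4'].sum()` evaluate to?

248

sort by lr_x1e4:
   lr_x1e4 model      opt
6       17    m1  adagrad
2       26    m2  adagrad
3       40    m5      sgd
9       42    m0  adagrad
8       46    m4  adagrad
1       58    m4  adagrad
4       86    m3      sgd
5       89    m3      sgd
7       94    m4     adam
0       96    m3      sgd
drop duplicate opt (keep=last):
   lr_x1e4 model      opt
1       58    m4  adagrad
7       94    m4     adam
0       96    m3      sgd
Hence 248.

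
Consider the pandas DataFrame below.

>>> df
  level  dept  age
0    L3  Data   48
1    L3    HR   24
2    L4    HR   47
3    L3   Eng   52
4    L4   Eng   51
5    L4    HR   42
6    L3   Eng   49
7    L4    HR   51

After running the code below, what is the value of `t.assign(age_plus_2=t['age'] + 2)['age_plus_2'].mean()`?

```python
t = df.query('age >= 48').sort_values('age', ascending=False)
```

filter rows where age >= 48:
  level  dept  age
0    L3  Data   48
3    L3   Eng   52
4    L4   Eng   51
6    L3   Eng   49
7    L4    HR   51
sort by age descending:
  level  dept  age
3    L3   Eng   52
4    L4   Eng   51
7    L4    HR   51
6    L3   Eng   49
0    L3  Data   48
add column age_plus_2 = t['age'] + 2:
  level  dept  age  age_plus_2
3    L3   Eng   52          54
4    L4   Eng   51          53
7    L4    HR   51          53
6    L3   Eng   49          51
0    L3  Data   48          50
The mean of column 'age_plus_2' is 52.2.

52.2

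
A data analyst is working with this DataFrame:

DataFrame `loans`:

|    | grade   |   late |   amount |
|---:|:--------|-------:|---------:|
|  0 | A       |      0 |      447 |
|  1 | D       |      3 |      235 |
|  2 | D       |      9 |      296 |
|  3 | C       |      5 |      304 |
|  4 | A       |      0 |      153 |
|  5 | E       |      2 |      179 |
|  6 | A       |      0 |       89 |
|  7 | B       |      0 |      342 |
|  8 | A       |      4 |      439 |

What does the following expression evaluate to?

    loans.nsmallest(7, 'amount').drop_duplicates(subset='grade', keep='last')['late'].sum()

16

take 7 rows with smallest amount:
  grade  late  amount
6     A     0      89
4     A     0     153
5     E     2     179
1     D     3     235
2     D     9     296
3     C     5     304
7     B     0     342
drop duplicate grade (keep=last):
  grade  late  amount
4     A     0     153
5     E     2     179
2     D     9     296
3     C     5     304
7     B     0     342
Finally, sum of column 'late' = 16.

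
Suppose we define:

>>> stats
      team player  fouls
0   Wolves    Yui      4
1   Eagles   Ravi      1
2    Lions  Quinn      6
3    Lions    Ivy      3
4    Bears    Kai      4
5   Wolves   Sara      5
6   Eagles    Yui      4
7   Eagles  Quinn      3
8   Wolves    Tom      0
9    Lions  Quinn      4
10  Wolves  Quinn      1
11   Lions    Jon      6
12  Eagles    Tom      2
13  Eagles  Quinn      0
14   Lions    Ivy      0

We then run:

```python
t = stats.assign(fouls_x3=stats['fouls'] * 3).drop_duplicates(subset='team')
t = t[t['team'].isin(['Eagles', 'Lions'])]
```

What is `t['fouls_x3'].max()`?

add column fouls_x3 = stats['fouls'] * 3:
      team player  fouls  fouls_x3
0   Wolves    Yui      4        12
1   Eagles   Ravi      1         3
2    Lions  Quinn      6        18
3    Lions    Ivy      3         9
4    Bears    Kai      4        12
5   Wolves   Sara      5        15
6   Eagles    Yui      4        12
7   Eagles  Quinn      3         9
8   Wolves    Tom      0         0
9    Lions  Quinn      4        12
10  Wolves  Quinn      1         3
11   Lions    Jon      6        18
12  Eagles    Tom      2         6
13  Eagles  Quinn      0         0
14   Lions    Ivy      0         0
drop duplicate team (keep=first):
     team player  fouls  fouls_x3
0  Wolves    Yui      4        12
1  Eagles   Ravi      1         3
2   Lions  Quinn      6        18
4   Bears    Kai      4        12
filter rows where team in ['Eagles', 'Lions']:
     team player  fouls  fouls_x3
1  Eagles   Ravi      1         3
2   Lions  Quinn      6        18
Reading off the max of column 'fouls_x3', we get 18.

18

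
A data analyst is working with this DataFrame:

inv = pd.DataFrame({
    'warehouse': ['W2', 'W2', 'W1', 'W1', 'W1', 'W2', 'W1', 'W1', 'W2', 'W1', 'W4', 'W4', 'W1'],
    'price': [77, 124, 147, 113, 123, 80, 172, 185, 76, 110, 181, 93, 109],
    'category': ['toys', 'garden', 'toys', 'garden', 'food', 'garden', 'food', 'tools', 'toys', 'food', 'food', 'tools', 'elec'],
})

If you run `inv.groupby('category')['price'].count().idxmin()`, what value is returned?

group by category, count of price:
category
elec      1
food      4
garden    3
tools     2
toys      3
Name: price, dtype: int64
Taking the label with the smallest value gives elec.

elec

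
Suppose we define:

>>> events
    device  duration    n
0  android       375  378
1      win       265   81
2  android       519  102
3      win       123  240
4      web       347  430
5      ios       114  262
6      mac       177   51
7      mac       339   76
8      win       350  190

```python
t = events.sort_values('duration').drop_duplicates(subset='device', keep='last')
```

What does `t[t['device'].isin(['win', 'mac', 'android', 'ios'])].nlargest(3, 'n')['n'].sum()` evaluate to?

554

sort by duration:
    device  duration    n
5      ios       114  262
3      win       123  240
6      mac       177   51
1      win       265   81
7      mac       339   76
4      web       347  430
8      win       350  190
0  android       375  378
2  android       519  102
drop duplicate device (keep=last):
    device  duration    n
5      ios       114  262
7      mac       339   76
4      web       347  430
8      win       350  190
2  android       519  102
filter rows where device in ['win', 'mac', 'android', 'ios']:
    device  duration    n
5      ios       114  262
7      mac       339   76
8      win       350  190
2  android       519  102
take 3 rows with largest n:
    device  duration    n
5      ios       114  262
8      win       350  190
2  android       519  102
The sum of column 'n' is 554.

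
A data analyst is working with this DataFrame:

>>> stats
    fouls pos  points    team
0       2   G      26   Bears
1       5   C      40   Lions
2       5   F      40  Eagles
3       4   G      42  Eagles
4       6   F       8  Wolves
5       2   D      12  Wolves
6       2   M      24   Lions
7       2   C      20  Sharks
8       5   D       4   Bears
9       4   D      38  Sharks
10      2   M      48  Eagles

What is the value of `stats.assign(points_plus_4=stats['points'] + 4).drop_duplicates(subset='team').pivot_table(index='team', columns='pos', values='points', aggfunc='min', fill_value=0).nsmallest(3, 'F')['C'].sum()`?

60

add column points_plus_4 = stats['points'] + 4:
    fouls pos  points    team  points_plus_4
0       2   G      26   Bears             30
1       5   C      40   Lions             44
2       5   F      40  Eagles             44
3       4   G      42  Eagles             46
4       6   F       8  Wolves             12
5       2   D      12  Wolves             16
6       2   M      24   Lions             28
7       2   C      20  Sharks             24
8       5   D       4   Bears              8
9       4   D      38  Sharks             42
10      2   M      48  Eagles             52
drop duplicate team (keep=first):
   fouls pos  points    team  points_plus_4
0      2   G      26   Bears             30
1      5   C      40   Lions             44
2      5   F      40  Eagles             44
4      6   F       8  Wolves             12
7      2   C      20  Sharks             24
pivot: rows=team, cols=pos, min(points):
pos      C   F   G
team              
Bears    0   0  26
Eagles   0  40   0
Lions   40   0   0
Sharks  20   0   0
Wolves   0   8   0
take 3 rows with smallest F:
pos      C  F   G
team             
Bears    0  0  26
Lions   40  0   0
Sharks  20  0   0
Then the sum of column 'C': 60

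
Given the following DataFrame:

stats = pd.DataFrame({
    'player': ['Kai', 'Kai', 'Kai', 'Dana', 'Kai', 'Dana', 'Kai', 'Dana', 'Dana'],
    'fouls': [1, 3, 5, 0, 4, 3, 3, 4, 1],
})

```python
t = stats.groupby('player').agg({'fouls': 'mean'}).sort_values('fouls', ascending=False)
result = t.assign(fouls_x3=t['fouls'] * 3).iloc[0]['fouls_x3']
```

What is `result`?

9.6

group by player, mean of fouls:
        fouls
player       
Dana      2.0
Kai       3.2
sort by fouls descending:
        fouls
player       
Kai       3.2
Dana      2.0
add column fouls_x3 = t['fouls'] * 3:
        fouls  fouls_x3
player                 
Kai       3.2       9.6
Dana      2.0       6.0
The value at position 0, column 'fouls_x3' is 9.6.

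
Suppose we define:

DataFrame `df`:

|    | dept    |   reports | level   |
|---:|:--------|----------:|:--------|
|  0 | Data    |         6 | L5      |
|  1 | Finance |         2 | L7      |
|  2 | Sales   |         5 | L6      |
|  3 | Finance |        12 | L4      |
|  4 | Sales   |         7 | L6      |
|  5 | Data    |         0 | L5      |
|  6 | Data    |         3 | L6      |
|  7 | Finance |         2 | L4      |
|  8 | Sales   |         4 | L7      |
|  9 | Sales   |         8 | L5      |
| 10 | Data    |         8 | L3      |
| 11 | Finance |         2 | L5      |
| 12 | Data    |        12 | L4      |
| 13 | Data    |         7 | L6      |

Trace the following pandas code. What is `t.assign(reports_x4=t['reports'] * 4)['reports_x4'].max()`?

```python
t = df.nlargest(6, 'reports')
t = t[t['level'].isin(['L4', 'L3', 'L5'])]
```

48

take 6 rows with largest reports:
       dept  reports level
3   Finance       12    L4
12     Data       12    L4
9     Sales        8    L5
10     Data        8    L3
4     Sales        7    L6
13     Data        7    L6
filter rows where level in ['L4', 'L3', 'L5']:
       dept  reports level
3   Finance       12    L4
12     Data       12    L4
9     Sales        8    L5
10     Data        8    L3
add column reports_x4 = t['reports'] * 4:
       dept  reports level  reports_x4
3   Finance       12    L4          48
12     Data       12    L4          48
9     Sales        8    L5          32
10     Data        8    L3          32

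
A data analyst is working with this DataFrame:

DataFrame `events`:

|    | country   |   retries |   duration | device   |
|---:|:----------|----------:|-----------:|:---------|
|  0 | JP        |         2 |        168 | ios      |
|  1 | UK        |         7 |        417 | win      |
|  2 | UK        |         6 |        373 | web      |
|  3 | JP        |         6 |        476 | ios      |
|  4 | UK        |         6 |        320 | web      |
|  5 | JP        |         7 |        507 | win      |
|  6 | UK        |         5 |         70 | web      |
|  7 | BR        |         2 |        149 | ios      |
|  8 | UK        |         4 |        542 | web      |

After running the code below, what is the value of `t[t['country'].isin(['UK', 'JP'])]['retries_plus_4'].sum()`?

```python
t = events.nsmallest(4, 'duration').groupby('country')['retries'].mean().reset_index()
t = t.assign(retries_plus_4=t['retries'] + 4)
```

take 4 rows with smallest duration:
  country  retries  duration device
6      UK        5        70    web
7      BR        2       149    ios
0      JP        2       168    ios
4      UK        6       320    web
group by country, mean of retries:
country
BR    2.0
JP    2.0
UK    5.5
Name: retries, dtype: float64
reset_index():
  country  retries
0      BR      2.0
1      JP      2.0
2      UK      5.5
add column retries_plus_4 = t['retries'] + 4:
  country  retries  retries_plus_4
0      BR      2.0             6.0
1      JP      2.0             6.0
2      UK      5.5             9.5
filter rows where country in ['UK', 'JP']:
  country  retries  retries_plus_4
1      JP      2.0             6.0
2      UK      5.5             9.5
Then the sum of column 'retries_plus_4': 15.5

15.5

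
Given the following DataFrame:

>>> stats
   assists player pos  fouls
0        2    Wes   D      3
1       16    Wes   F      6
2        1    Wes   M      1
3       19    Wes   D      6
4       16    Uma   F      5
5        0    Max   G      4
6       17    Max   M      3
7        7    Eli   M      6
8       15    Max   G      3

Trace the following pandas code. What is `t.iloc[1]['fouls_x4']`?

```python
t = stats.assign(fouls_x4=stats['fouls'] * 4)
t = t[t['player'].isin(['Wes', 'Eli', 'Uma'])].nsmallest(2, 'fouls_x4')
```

12

add column fouls_x4 = stats['fouls'] * 4:
   assists player pos  fouls  fouls_x4
0        2    Wes   D      3        12
1       16    Wes   F      6        24
2        1    Wes   M      1         4
3       19    Wes   D      6        24
4       16    Uma   F      5        20
5        0    Max   G      4        16
6       17    Max   M      3        12
7        7    Eli   M      6        24
8       15    Max   G      3        12
filter rows where player in ['Wes', 'Eli', 'Uma']:
   assists player pos  fouls  fouls_x4
0        2    Wes   D      3        12
1       16    Wes   F      6        24
2        1    Wes   M      1         4
3       19    Wes   D      6        24
4       16    Uma   F      5        20
7        7    Eli   M      6        24
take 2 rows with smallest fouls_x4:
   assists player pos  fouls  fouls_x4
2        1    Wes   M      1         4
0        2    Wes   D      3        12
Hence 12.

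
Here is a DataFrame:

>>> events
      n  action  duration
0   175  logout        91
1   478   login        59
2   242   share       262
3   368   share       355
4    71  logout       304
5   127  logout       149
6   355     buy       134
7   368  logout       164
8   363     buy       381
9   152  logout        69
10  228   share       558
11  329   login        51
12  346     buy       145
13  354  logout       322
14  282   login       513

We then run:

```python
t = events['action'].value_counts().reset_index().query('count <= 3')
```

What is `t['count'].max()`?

value_counts of action:
action
logout    6
login     3
share     3
buy       3
Name: count, dtype: int64
reset_index():
   action  count
0  logout      6
1   login      3
2   share      3
3     buy      3
filter rows where count <= 3:
  action  count
1  login      3
2  share      3
3    buy      3
Hence 3.

3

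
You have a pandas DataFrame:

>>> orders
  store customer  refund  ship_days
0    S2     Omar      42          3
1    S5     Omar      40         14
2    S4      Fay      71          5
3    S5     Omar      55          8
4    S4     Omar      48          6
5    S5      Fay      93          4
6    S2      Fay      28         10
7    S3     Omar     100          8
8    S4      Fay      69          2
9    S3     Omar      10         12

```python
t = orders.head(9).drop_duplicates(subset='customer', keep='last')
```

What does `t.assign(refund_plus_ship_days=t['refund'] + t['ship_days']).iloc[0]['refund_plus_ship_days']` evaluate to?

take first 9 rows:
  store customer  refund  ship_days
0    S2     Omar      42          3
1    S5     Omar      40         14
2    S4      Fay      71          5
3    S5     Omar      55          8
4    S4     Omar      48          6
5    S5      Fay      93          4
6    S2      Fay      28         10
7    S3     Omar     100          8
8    S4      Fay      69          2
drop duplicate customer (keep=last):
  store customer  refund  ship_days
7    S3     Omar     100          8
8    S4      Fay      69          2
add column refund_plus_ship_days = t['refund'] + t['ship_days']:
  store customer  refund  ship_days  refund_plus_ship_days
7    S3     Omar     100          8                    108
8    S4      Fay      69          2                     71

108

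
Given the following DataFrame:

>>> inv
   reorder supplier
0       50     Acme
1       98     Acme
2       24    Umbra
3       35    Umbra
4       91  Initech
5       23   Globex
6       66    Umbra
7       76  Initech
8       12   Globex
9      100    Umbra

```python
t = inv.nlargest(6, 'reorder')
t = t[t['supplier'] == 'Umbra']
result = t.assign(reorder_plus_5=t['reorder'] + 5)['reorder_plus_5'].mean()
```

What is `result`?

take 6 rows with largest reorder:
   reorder supplier
9      100    Umbra
1       98     Acme
4       91  Initech
7       76  Initech
6       66    Umbra
0       50     Acme
filter rows where supplier == 'Umbra':
   reorder supplier
9      100    Umbra
6       66    Umbra
add column reorder_plus_5 = t['reorder'] + 5:
   reorder supplier  reorder_plus_5
9      100    Umbra             105
6       66    Umbra              71
Then the mean of column 'reorder_plus_5': 88.0

88.0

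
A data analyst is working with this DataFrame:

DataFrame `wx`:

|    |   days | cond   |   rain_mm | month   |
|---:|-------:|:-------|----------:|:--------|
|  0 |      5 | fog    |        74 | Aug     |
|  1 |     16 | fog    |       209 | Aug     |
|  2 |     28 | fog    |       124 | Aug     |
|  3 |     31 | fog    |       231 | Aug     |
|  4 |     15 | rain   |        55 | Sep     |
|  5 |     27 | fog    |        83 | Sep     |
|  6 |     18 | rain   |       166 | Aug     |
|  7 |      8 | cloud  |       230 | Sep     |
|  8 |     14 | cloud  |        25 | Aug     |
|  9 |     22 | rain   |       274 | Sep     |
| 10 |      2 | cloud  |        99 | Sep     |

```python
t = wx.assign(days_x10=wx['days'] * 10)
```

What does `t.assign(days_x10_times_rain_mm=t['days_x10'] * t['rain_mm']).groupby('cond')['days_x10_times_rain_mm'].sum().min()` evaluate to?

add column days_x10 = wx['days'] * 10:
    days   cond  rain_mm month  days_x10
0      5    fog       74   Aug        50
1     16    fog      209   Aug       160
2     28    fog      124   Aug       280
3     31    fog      231   Aug       310
4     15   rain       55   Sep       150
5     27    fog       83   Sep       270
6     18   rain      166   Aug       180
7      8  cloud      230   Sep        80
8     14  cloud       25   Aug       140
9     22   rain      274   Sep       220
10     2  cloud       99   Sep        20
add column days_x10_times_rain_mm = t['days_x10'] * t['rain_mm']:
    days   cond  rain_mm month  days_x10  days_x10_times_rain_mm
0      5    fog       74   Aug        50                    3700
1     16    fog      209   Aug       160                   33440
2     28    fog      124   Aug       280                   34720
3     31    fog      231   Aug       310                   71610
4     15   rain       55   Sep       150                    8250
5     27    fog       83   Sep       270                   22410
6     18   rain      166   Aug       180                   29880
7      8  cloud      230   Sep        80                   18400
8     14  cloud       25   Aug       140                    3500
9     22   rain      274   Sep       220                   60280
10     2  cloud       99   Sep        20                    1980
group by cond, sum of days_x10_times_rain_mm:
cond
cloud     23880
fog      165880
rain      98410
Name: days_x10_times_rain_mm, dtype: int64

23880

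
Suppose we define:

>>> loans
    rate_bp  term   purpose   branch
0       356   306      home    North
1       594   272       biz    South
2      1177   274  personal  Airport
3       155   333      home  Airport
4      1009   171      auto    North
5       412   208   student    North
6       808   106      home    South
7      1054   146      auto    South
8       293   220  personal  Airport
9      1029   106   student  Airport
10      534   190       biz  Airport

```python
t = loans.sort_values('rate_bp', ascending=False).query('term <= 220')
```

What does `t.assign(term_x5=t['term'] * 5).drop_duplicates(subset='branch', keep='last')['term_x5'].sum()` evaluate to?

2670

sort by rate_bp descending:
    rate_bp  term   purpose   branch
2      1177   274  personal  Airport
7      1054   146      auto    South
9      1029   106   student  Airport
4      1009   171      auto    North
6       808   106      home    South
1       594   272       biz    South
10      534   190       biz  Airport
5       412   208   student    North
0       356   306      home    North
8       293   220  personal  Airport
3       155   333      home  Airport
filter rows where term <= 220:
    rate_bp  term   purpose   branch
7      1054   146      auto    South
9      1029   106   student  Airport
4      1009   171      auto    North
6       808   106      home    South
10      534   190       biz  Airport
5       412   208   student    North
8       293   220  personal  Airport
add column term_x5 = t['term'] * 5:
    rate_bp  term   purpose   branch  term_x5
7      1054   146      auto    South      730
9      1029   106   student  Airport      530
4      1009   171      auto    North      855
6       808   106      home    South      530
10      534   190       biz  Airport      950
5       412   208   student    North     1040
8       293   220  personal  Airport     1100
drop duplicate branch (keep=last):
   rate_bp  term   purpose   branch  term_x5
6      808   106      home    South      530
5      412   208   student    North     1040
8      293   220  personal  Airport     1100
sum of column 'term_x5' → 2670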